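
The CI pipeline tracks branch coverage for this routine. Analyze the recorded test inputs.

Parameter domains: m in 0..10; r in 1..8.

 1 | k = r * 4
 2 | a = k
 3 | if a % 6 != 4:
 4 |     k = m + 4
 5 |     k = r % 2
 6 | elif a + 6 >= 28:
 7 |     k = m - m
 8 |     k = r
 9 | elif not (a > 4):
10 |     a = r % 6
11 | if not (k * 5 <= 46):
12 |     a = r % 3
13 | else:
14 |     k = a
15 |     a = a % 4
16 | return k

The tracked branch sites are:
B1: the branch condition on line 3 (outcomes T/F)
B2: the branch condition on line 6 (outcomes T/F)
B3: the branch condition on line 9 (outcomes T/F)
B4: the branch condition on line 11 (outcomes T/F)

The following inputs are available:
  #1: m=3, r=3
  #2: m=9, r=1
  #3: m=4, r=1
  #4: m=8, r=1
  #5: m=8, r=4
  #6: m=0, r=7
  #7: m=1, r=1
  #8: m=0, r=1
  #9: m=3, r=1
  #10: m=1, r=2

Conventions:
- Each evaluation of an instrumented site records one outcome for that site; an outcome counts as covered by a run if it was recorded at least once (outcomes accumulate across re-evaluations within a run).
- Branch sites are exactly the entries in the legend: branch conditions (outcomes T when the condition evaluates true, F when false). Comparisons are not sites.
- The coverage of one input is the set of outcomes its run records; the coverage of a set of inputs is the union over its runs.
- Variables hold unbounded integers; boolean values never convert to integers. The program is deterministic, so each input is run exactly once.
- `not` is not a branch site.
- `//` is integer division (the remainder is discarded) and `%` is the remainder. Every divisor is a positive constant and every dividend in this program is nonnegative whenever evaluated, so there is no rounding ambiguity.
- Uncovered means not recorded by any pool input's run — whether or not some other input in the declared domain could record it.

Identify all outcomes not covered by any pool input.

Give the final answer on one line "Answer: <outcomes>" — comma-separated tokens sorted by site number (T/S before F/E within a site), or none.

input #1 (m=3, r=3): covers B1=T, B4=F
input #2 (m=9, r=1): covers B1=F, B2=F, B3=T, B4=F
input #3 (m=4, r=1): covers B1=F, B2=F, B3=T, B4=F
input #4 (m=8, r=1): covers B1=F, B2=F, B3=T, B4=F
input #5 (m=8, r=4): covers B1=F, B2=F, B3=F, B4=T
input #6 (m=0, r=7): covers B1=F, B2=T, B4=F
input #7 (m=1, r=1): covers B1=F, B2=F, B3=T, B4=F
input #8 (m=0, r=1): covers B1=F, B2=F, B3=T, B4=F
input #9 (m=3, r=1): covers B1=F, B2=F, B3=T, B4=F
input #10 (m=1, r=2): covers B1=T, B4=F
union over the pool: B1=T, B1=F, B2=T, B2=F, B3=T, B3=F, B4=T, B4=F
uncovered (0 of 8): none

Answer: none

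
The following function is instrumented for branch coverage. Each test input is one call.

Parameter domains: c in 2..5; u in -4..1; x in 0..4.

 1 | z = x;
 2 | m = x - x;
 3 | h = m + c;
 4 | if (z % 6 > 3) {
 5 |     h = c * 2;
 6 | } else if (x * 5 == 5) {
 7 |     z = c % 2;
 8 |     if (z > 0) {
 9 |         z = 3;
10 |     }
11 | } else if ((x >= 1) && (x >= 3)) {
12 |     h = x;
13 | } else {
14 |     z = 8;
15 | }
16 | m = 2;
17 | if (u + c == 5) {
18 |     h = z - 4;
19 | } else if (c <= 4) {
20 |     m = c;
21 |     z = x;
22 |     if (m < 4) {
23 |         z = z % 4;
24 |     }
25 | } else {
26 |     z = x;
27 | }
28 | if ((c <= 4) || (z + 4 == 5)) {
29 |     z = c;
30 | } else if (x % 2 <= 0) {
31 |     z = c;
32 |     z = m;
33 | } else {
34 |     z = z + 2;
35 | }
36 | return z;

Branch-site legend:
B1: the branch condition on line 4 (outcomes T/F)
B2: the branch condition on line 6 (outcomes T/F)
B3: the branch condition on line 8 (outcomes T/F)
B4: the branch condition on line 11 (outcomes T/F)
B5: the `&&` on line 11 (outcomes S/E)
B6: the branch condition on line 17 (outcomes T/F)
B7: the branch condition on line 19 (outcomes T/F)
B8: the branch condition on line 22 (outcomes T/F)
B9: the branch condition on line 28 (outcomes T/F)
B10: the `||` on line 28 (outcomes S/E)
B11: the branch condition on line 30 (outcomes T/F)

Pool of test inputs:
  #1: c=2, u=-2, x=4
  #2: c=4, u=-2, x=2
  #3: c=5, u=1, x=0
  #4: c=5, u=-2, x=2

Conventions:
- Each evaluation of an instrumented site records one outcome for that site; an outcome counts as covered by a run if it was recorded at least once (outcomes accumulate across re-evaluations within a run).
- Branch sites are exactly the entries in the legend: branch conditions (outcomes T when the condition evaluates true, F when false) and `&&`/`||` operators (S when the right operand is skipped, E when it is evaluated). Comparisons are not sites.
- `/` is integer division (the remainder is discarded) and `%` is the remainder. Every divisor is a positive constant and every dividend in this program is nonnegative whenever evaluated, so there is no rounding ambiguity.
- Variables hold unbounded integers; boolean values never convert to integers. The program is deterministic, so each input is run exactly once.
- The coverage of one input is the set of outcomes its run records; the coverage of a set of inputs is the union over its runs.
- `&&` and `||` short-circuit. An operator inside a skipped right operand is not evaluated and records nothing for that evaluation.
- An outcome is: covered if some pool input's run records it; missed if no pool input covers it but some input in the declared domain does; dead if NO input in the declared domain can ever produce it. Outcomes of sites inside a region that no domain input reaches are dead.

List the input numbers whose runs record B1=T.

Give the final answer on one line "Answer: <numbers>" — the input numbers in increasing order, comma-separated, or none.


input #1 (c=2, u=-2, x=4): hits B1=T
input #2 (c=4, u=-2, x=2): never hits B1=T
input #3 (c=5, u=1, x=0): never hits B1=T
input #4 (c=5, u=-2, x=2): never hits B1=T
Answer: 1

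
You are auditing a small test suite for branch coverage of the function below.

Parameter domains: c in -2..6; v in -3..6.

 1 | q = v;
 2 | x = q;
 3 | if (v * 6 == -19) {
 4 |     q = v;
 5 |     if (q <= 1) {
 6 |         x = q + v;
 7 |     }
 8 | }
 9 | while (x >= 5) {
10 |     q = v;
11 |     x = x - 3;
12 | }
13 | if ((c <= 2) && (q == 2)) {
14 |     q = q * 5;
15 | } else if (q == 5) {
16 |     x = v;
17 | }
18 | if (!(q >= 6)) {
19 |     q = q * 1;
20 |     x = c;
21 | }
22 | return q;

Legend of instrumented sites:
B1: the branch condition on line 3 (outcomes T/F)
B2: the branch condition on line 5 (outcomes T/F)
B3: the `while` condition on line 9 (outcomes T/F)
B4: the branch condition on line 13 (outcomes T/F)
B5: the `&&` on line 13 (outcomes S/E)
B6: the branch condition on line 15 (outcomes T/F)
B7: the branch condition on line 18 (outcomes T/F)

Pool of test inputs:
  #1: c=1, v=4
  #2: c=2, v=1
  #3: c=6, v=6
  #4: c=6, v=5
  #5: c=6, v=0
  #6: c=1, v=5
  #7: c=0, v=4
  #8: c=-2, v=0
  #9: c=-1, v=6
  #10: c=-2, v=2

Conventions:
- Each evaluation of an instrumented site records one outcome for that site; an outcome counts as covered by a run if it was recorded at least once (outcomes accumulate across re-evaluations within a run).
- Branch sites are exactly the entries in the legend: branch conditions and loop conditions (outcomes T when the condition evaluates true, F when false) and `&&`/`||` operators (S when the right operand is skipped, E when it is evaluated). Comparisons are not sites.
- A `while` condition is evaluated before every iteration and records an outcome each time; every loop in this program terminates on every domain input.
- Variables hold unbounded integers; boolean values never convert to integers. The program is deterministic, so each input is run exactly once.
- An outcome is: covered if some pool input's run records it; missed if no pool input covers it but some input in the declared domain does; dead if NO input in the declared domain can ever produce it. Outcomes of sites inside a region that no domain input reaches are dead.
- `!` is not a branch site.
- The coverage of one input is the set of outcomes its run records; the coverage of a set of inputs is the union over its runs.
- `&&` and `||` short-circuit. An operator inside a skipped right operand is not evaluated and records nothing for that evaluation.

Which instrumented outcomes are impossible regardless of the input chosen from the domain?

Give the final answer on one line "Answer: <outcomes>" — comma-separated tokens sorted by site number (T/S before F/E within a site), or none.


running all 90 domain inputs and tallying outcomes:
  B1=T: zero occurrences over every domain input -> dead
  B2=T: zero occurrences over every domain input -> dead
  B2=F: zero occurrences over every domain input -> dead
  reachable outcomes have witnesses, e.g. B1=F (e.g. c=-2, v=-3), B3=T (e.g. c=-2, v=5), B3=F (e.g. c=-2, v=-3), B4=T (e.g. c=-2, v=2)
Answer: B1=T, B2=T, B2=F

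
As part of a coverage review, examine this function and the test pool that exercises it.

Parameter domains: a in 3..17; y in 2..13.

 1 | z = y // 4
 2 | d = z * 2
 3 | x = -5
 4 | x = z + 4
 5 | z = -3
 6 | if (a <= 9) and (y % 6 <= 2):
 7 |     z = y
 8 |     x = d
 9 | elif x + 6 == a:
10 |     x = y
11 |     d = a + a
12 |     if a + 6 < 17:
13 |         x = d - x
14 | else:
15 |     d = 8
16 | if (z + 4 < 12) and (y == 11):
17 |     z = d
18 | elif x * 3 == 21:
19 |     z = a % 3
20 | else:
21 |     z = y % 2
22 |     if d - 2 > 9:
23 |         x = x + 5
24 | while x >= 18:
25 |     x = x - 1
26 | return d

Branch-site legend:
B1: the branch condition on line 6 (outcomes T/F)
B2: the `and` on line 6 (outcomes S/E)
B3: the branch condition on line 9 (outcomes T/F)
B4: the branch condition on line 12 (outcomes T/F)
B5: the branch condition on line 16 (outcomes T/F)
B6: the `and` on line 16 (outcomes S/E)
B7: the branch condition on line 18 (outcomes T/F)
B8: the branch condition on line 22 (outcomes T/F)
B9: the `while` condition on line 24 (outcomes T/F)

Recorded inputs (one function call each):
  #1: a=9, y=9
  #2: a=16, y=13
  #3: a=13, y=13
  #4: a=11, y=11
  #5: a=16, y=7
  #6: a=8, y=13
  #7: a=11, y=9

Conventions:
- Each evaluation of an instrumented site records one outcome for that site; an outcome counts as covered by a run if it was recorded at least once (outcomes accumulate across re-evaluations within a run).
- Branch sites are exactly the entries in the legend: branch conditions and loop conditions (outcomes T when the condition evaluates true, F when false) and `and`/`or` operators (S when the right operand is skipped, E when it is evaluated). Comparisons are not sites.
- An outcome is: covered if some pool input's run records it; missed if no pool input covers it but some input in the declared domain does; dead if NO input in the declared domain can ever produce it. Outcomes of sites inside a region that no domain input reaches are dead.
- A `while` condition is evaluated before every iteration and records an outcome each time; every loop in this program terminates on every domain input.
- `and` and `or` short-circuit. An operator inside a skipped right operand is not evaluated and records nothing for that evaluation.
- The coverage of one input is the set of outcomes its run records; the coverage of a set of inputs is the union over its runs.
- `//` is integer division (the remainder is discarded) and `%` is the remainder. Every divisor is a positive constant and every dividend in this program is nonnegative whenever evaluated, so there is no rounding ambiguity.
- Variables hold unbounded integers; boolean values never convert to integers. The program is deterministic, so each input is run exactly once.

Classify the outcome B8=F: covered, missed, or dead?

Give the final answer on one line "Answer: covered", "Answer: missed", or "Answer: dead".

B8=F is recorded by pool input(s) 1, 5, 6, 7 -> covered

Answer: covered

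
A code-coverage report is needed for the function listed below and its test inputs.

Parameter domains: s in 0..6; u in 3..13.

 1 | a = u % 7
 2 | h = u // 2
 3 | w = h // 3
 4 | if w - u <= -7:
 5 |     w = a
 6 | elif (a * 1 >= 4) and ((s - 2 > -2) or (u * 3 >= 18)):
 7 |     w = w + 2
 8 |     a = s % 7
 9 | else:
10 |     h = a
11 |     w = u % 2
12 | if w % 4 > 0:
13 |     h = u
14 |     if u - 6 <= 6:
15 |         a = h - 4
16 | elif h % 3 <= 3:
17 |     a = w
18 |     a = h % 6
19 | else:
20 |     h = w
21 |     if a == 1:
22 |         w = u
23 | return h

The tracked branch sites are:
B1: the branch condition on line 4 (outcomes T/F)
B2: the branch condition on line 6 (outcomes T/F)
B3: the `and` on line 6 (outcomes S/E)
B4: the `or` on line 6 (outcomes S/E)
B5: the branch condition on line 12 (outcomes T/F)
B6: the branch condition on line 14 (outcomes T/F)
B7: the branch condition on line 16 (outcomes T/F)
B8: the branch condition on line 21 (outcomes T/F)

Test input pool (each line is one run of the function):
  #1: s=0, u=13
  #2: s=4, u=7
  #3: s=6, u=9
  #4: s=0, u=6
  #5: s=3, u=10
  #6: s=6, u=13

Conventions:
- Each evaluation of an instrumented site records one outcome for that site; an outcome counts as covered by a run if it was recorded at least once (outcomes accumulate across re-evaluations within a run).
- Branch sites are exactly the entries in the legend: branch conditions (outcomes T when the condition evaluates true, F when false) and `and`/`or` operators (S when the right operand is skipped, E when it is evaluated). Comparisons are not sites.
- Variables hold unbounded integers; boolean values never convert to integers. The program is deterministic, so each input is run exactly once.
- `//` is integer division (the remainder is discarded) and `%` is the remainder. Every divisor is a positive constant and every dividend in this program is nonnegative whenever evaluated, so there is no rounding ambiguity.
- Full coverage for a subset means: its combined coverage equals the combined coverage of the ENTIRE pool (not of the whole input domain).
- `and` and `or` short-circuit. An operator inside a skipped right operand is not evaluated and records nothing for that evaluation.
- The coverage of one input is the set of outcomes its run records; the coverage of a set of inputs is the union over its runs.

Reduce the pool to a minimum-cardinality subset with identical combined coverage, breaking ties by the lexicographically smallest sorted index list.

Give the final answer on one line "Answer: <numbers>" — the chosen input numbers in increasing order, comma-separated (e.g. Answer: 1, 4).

run #1 (s=0, u=13) records B1=T, B5=T, B6=F
run #2 (s=4, u=7) records B1=F, B2=F, B3=S, B5=T, B6=T
run #3 (s=6, u=9) records B1=T, B5=T, B6=T
run #4 (s=0, u=6) records B1=F, B2=T, B3=E, B4=E, B5=T, B6=T
run #5 (s=3, u=10) records B1=T, B5=T, B6=T
run #6 (s=6, u=13) records B1=T, B5=T, B6=F
pool-wide coverage (10 outcomes): B1=T, B1=F, B2=T, B2=F, B3=S, B3=E, B4=E, B5=T, B6=T, B6=F
no size-1 subset reaches all 10 outcomes (best union: 6/10)
no size-2 subset reaches all 10 outcomes (best union: 8/10)
size 3: inputs {1, 2, 4} cover all 10 outcomes, and no lexicographically smaller subset of this size does

Answer: 1, 2, 4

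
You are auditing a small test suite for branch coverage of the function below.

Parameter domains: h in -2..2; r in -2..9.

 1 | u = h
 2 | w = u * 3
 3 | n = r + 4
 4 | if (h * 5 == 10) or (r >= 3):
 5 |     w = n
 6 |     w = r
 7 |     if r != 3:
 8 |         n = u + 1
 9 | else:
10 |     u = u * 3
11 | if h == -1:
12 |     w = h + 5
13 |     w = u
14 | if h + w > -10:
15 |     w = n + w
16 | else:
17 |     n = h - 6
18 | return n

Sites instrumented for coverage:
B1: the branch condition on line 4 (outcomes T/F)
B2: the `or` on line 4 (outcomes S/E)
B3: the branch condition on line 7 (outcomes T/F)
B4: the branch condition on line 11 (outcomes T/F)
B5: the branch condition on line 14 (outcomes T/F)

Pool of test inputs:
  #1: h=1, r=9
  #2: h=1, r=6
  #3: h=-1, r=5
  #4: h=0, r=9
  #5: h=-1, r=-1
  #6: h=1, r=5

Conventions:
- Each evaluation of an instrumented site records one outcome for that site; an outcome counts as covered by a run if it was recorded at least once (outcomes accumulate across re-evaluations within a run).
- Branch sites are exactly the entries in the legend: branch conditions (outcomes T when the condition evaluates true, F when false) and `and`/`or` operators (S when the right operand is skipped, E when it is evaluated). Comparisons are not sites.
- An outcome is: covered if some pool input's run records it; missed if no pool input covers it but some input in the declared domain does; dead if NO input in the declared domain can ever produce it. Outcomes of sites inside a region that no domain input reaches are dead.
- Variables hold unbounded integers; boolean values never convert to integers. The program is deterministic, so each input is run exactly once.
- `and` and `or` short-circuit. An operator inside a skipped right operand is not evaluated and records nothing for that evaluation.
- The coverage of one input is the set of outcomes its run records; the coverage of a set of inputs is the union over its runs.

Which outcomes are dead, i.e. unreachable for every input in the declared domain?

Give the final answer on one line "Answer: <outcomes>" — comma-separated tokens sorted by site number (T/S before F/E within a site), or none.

exhaustive pass over the 60-input domain:
  B5=F: no domain input ever produces it -> dead
  reachable outcomes have witnesses, e.g. B1=T (e.g. h=-2, r=3), B1=F (e.g. h=-2, r=-2), B2=S (e.g. h=2, r=-2), B2=E (e.g. h=-2, r=-2)

Answer: B5=F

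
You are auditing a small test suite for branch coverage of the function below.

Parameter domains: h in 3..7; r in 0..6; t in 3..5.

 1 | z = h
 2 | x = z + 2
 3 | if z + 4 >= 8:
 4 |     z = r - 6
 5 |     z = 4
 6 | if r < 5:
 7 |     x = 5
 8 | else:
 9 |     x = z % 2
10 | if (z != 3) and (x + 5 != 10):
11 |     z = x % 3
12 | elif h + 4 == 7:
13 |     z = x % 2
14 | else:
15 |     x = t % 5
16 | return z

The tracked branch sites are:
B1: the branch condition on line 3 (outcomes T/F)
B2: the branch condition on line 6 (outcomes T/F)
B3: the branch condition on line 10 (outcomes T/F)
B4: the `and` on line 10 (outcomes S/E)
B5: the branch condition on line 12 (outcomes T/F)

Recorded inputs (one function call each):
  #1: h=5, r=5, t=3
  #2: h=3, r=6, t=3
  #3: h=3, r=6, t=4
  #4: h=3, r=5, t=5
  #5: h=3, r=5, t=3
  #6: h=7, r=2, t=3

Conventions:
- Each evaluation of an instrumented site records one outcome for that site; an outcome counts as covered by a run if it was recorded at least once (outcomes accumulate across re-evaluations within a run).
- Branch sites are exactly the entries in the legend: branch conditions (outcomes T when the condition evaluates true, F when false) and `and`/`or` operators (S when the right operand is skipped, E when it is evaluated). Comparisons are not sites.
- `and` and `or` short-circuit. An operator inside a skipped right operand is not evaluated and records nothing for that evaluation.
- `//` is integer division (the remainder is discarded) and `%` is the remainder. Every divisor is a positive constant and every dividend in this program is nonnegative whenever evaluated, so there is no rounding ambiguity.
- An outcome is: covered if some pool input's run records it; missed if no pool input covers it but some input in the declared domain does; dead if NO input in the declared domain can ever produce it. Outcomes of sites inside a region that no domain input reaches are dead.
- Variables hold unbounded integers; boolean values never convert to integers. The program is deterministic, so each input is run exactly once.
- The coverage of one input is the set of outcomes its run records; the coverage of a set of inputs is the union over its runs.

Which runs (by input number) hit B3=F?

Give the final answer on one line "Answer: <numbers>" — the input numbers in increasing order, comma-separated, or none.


input #1 (h=5, r=5, t=3): does not produce B3=F
input #2 (h=3, r=6, t=3): produces B3=F
input #3 (h=3, r=6, t=4): produces B3=F
input #4 (h=3, r=5, t=5): produces B3=F
input #5 (h=3, r=5, t=3): produces B3=F
input #6 (h=7, r=2, t=3): produces B3=F
Answer: 2, 3, 4, 5, 6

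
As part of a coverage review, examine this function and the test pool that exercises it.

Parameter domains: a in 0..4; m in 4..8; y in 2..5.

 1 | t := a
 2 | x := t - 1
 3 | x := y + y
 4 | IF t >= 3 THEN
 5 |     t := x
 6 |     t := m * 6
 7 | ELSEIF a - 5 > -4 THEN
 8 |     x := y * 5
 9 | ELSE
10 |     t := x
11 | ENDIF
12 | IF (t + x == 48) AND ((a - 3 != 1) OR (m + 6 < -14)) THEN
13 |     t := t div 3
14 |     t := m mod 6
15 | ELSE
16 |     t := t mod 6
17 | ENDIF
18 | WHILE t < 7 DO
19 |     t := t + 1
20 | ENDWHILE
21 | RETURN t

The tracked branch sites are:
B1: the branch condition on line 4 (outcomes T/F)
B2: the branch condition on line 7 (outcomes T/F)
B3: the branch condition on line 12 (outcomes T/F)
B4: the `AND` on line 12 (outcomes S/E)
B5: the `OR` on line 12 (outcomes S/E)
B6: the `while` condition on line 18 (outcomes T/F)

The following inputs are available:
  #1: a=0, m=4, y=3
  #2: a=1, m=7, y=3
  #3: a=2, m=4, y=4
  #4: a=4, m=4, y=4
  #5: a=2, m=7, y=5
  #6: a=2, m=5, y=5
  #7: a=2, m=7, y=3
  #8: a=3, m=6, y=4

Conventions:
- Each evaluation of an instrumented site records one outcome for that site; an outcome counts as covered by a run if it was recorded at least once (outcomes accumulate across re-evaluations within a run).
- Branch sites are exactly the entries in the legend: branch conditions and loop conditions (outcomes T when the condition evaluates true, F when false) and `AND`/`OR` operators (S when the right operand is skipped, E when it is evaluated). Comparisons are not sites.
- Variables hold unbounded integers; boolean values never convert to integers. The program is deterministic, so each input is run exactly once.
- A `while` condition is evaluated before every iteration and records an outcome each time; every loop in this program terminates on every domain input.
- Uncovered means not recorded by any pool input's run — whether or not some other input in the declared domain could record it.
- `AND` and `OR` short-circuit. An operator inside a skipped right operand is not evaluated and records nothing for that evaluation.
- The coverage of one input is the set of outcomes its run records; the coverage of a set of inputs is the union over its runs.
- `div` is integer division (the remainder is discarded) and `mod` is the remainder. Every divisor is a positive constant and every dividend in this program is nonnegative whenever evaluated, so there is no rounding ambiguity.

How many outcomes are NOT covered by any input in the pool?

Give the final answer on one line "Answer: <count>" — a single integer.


#1 (a=0, m=4, y=3) -> B1->F, B2->F, B4->S, B3->F, B6->T, B6->T, B6->T, B6->T, B6->T, B6->T, B6->T, B6->F; covered: B1=F, B2=F, B3=F, B4=S, B6=T, B6=F
#2 (a=1, m=7, y=3) -> B1->F, B2->F, B4->S, B3->F, B6->T, B6->T, B6->T, B6->T, B6->T, B6->T, B6->T, B6->F; covered: B1=F, B2=F, B3=F, B4=S, B6=T, B6=F
#3 (a=2, m=4, y=4) -> B1->F, B2->T, B4->S, B3->F, B6->T, B6->T, B6->T, B6->T, B6->T, B6->F; covered: B1=F, B2=T, B3=F, B4=S, B6=T, B6=F
#4 (a=4, m=4, y=4) -> B1->T, B4->S, B3->F, B6->T, B6->T, B6->T, B6->T, B6->T, B6->T, B6->T, B6->F; covered: B1=T, B3=F, B4=S, B6=T, B6=F
#5 (a=2, m=7, y=5) -> B1->F, B2->T, B4->S, B3->F, B6->T, B6->T, B6->T, B6->T, B6->T, B6->F; covered: B1=F, B2=T, B3=F, B4=S, B6=T, B6=F
#6 (a=2, m=5, y=5) -> B1->F, B2->T, B4->S, B3->F, B6->T, B6->T, B6->T, B6->T, B6->T, B6->F; covered: B1=F, B2=T, B3=F, B4=S, B6=T, B6=F
#7 (a=2, m=7, y=3) -> B1->F, B2->T, B4->S, B3->F, B6->T, B6->T, B6->T, B6->T, B6->T, B6->F; covered: B1=F, B2=T, B3=F, B4=S, B6=T, B6=F
#8 (a=3, m=6, y=4) -> B1->T, B4->S, B3->F, B6->T, B6->T, B6->T, B6->T, B6->T, B6->T, B6->T, B6->F; covered: B1=T, B3=F, B4=S, B6=T, B6=F
union over the pool: B1=T, B1=F, B2=T, B2=F, B3=F, B4=S, B6=T, B6=F
uncovered (4 of 12): B3=T, B4=E, B5=S, B5=E
Answer: 4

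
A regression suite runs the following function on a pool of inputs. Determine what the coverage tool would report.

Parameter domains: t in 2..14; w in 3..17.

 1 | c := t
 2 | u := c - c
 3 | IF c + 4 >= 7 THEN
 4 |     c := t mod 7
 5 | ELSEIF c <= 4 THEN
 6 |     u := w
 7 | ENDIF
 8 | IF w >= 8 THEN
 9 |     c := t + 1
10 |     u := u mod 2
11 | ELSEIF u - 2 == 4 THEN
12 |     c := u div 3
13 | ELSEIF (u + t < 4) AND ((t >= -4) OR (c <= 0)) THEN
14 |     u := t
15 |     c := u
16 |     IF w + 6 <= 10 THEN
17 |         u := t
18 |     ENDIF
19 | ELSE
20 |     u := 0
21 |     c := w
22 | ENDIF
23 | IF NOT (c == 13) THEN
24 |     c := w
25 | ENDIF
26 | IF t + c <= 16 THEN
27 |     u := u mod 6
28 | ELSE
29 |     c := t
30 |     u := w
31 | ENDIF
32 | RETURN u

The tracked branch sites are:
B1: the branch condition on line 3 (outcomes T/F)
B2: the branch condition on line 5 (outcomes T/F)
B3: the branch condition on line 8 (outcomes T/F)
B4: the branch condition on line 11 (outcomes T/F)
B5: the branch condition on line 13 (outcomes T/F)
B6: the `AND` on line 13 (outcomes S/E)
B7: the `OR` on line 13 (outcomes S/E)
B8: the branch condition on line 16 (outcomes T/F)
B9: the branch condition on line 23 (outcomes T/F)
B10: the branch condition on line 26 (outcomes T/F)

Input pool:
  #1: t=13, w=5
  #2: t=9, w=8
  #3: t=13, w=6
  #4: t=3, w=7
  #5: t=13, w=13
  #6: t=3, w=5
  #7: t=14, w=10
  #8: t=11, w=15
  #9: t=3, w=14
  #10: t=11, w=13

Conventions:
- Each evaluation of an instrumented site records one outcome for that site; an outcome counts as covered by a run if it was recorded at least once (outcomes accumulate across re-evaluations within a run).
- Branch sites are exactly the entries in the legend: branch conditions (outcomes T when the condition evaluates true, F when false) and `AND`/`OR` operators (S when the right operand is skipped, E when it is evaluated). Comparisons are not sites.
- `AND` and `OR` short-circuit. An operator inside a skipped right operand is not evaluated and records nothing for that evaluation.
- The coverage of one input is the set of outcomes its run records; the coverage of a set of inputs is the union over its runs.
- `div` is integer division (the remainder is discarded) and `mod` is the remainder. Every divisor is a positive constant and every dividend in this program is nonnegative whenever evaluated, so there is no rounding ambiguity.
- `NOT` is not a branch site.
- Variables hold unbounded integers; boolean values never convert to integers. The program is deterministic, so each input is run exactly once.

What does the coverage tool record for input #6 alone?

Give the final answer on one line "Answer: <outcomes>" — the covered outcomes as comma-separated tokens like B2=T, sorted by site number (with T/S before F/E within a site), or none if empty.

Running input #6 (t=3, w=5), event by event:
  B1->T, B3->F, B4->F, B6->E, B7->S, B5->T, B8->F, B9->T, B10->T
as a set, this run covers: B1=T, B3=F, B4=F, B5=T, B6=E, B7=S, B8=F, B9=T, B10=T

Answer: B1=T, B3=F, B4=F, B5=T, B6=E, B7=S, B8=F, B9=T, B10=T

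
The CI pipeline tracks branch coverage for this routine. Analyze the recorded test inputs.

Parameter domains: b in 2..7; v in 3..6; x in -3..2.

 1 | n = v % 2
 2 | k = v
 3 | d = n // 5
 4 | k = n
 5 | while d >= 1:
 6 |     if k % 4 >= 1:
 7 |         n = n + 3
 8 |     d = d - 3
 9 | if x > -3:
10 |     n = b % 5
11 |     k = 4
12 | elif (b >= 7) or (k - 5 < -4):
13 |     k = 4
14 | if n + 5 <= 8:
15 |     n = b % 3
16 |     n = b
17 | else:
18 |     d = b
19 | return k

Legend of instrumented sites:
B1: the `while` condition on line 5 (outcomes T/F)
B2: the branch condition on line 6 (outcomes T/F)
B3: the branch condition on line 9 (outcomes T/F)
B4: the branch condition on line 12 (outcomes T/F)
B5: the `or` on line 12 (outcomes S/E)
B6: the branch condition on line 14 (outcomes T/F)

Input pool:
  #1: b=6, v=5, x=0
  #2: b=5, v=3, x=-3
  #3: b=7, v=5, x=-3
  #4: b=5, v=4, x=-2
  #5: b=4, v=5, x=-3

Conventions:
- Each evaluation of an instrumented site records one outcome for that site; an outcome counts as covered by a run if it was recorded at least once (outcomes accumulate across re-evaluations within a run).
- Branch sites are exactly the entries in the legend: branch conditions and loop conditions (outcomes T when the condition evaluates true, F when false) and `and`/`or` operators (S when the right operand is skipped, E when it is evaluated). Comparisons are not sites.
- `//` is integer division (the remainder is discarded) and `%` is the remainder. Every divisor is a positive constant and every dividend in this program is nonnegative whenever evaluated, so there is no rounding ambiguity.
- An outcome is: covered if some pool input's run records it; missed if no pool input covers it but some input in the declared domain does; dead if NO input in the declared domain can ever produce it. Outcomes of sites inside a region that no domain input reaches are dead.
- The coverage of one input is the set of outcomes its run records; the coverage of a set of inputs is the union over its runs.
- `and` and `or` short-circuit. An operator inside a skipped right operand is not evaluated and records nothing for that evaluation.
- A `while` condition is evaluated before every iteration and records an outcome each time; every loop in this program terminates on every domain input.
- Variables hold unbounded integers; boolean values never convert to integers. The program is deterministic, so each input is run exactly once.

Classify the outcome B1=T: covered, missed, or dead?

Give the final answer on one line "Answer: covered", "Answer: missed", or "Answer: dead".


no pool input records B1=T
checking all 144 inputs in the declared domain: B1=T is never recorded -> dead
Answer: dead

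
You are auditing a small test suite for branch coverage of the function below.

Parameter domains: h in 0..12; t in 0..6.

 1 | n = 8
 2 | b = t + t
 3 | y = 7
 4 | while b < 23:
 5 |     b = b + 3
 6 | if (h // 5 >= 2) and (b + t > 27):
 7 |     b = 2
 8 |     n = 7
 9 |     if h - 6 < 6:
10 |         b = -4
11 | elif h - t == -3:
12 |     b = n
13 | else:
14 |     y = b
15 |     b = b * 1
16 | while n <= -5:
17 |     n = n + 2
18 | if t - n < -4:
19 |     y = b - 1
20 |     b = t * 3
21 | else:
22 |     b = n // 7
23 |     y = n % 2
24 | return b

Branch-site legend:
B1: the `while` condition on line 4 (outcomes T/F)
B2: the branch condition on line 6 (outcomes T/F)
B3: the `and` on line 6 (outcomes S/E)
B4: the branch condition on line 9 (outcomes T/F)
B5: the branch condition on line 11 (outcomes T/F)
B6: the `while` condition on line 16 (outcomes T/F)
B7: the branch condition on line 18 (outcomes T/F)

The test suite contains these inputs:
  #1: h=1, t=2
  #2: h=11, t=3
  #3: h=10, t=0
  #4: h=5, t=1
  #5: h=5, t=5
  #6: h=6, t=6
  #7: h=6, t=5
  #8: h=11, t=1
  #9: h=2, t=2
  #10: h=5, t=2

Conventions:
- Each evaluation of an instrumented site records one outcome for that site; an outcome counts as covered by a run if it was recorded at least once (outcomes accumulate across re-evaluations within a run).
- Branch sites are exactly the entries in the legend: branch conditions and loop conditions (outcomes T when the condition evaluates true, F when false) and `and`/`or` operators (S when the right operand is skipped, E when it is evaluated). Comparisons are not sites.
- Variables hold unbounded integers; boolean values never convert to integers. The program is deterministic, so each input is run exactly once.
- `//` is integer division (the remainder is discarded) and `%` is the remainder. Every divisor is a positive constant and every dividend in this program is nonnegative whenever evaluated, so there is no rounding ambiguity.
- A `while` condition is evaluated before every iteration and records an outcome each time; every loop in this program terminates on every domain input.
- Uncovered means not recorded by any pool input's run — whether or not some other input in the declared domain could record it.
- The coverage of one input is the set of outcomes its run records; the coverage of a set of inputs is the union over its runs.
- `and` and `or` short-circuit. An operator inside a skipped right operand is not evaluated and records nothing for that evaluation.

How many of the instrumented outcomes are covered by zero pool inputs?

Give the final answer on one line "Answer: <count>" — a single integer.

run #1 (h=1, t=2) runs B1->T, B1->T, B1->T, B1->T, B1->T, B1->T, B1->T, B1->F, B3->S, B2->F, B5->F, B6->F, B7->T; records B1=T, B1=F, B2=F, B3=S, B5=F, B6=F, B7=T
run #2 (h=11, t=3) runs B1->T, B1->T, B1->T, B1->T, B1->T, B1->T, B1->F, B3->E, B2->F, B5->F, B6->F, B7->T; records B1=T, B1=F, B2=F, B3=E, B5=F, B6=F, B7=T
run #3 (h=10, t=0) runs B1->T, B1->T, B1->T, B1->T, B1->T, B1->T, B1->T, B1->T, B1->F, B3->E, B2->F, B5->F, B6->F, B7->T; records B1=T, B1=F, B2=F, B3=E, B5=F, B6=F, B7=T
run #4 (h=5, t=1) runs B1->T, B1->T, B1->T, B1->T, B1->T, B1->T, B1->T, B1->F, B3->S, B2->F, B5->F, B6->F, B7->T; records B1=T, B1=F, B2=F, B3=S, B5=F, B6=F, B7=T
run #5 (h=5, t=5) runs B1->T, B1->T, B1->T, B1->T, B1->T, B1->F, B3->S, B2->F, B5->F, B6->F, B7->F; records B1=T, B1=F, B2=F, B3=S, B5=F, B6=F, B7=F
run #6 (h=6, t=6) runs B1->T, B1->T, B1->T, B1->T, B1->F, B3->S, B2->F, B5->F, B6->F, B7->F; records B1=T, B1=F, B2=F, B3=S, B5=F, B6=F, B7=F
run #7 (h=6, t=5) runs B1->T, B1->T, B1->T, B1->T, B1->T, B1->F, B3->S, B2->F, B5->F, B6->F, B7->F; records B1=T, B1=F, B2=F, B3=S, B5=F, B6=F, B7=F
run #8 (h=11, t=1) runs B1->T, B1->T, B1->T, B1->T, B1->T, B1->T, B1->T, B1->F, B3->E, B2->F, B5->F, B6->F, B7->T; records B1=T, B1=F, B2=F, B3=E, B5=F, B6=F, B7=T
run #9 (h=2, t=2) runs B1->T, B1->T, B1->T, B1->T, B1->T, B1->T, B1->T, B1->F, B3->S, B2->F, B5->F, B6->F, B7->T; records B1=T, B1=F, B2=F, B3=S, B5=F, B6=F, B7=T
run #10 (h=5, t=2) runs B1->T, B1->T, B1->T, B1->T, B1->T, B1->T, B1->T, B1->F, B3->S, B2->F, B5->F, B6->F, B7->T; records B1=T, B1=F, B2=F, B3=S, B5=F, B6=F, B7=T
union over the pool: B1=T, B1=F, B2=F, B3=S, B3=E, B5=F, B6=F, B7=T, B7=F
uncovered (5 of 14): B2=T, B4=T, B4=F, B5=T, B6=T

Answer: 5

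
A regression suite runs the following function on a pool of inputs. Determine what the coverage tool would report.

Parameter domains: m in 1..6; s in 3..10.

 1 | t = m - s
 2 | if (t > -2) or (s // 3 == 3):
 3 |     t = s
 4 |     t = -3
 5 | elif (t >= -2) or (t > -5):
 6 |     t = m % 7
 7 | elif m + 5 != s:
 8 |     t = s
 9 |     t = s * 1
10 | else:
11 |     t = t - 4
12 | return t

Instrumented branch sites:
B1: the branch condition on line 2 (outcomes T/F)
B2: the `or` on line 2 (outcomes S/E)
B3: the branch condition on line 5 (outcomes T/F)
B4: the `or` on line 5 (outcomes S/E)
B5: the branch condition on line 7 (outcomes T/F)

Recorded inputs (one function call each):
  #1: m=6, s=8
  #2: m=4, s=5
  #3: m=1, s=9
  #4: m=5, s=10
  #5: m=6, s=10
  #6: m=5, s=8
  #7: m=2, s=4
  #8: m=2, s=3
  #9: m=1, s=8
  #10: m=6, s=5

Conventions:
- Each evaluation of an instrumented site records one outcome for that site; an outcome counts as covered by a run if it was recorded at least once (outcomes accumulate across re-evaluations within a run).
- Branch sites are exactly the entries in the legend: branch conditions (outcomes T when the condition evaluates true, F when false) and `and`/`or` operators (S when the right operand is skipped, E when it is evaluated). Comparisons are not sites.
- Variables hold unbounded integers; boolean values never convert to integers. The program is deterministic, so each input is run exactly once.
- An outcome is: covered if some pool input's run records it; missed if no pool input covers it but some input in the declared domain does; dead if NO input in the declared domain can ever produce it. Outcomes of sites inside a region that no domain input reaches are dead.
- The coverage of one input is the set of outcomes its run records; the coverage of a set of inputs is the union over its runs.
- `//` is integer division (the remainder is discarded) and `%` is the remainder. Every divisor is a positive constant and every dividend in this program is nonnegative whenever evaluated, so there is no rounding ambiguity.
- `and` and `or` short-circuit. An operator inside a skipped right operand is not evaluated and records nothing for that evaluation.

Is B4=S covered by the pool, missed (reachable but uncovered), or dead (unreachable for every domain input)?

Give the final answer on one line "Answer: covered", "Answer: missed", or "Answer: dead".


B4=S is recorded by pool input(s) 1, 7 -> covered
Answer: covered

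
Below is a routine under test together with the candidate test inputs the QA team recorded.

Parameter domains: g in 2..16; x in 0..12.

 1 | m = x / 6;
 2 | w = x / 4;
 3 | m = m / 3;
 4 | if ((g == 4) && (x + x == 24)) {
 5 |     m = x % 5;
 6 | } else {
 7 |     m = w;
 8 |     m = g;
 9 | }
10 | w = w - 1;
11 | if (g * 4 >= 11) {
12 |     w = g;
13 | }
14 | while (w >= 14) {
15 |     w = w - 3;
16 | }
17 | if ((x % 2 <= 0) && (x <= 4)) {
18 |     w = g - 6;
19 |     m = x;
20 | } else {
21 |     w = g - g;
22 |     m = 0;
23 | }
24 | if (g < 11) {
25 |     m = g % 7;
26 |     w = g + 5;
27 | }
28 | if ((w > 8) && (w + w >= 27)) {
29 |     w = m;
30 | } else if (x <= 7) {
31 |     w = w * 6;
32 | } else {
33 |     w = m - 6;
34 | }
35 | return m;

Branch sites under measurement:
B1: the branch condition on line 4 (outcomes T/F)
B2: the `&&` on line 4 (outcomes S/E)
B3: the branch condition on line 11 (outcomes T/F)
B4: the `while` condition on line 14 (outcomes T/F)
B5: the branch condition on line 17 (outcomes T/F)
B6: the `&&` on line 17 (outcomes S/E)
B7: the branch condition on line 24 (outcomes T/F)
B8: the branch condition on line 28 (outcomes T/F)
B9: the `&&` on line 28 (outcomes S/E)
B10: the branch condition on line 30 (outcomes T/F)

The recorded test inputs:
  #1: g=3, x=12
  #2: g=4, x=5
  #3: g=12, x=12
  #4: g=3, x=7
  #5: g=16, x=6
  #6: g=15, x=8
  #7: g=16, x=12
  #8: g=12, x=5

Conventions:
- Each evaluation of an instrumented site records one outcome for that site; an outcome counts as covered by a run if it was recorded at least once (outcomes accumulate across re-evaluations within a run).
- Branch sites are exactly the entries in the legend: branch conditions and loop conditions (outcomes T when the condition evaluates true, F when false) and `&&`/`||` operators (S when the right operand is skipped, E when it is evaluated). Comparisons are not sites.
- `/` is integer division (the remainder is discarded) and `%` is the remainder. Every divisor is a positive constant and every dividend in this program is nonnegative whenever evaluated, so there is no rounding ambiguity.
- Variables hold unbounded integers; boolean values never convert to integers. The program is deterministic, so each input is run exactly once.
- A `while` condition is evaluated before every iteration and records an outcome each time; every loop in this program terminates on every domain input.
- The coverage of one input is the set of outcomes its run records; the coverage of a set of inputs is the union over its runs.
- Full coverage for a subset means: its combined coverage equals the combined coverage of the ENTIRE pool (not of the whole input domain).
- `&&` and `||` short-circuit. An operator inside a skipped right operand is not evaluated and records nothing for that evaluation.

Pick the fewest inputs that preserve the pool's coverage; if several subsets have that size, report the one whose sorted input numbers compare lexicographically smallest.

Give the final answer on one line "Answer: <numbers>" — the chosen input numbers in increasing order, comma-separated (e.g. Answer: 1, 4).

test 1 (g=3, x=12) fires B2->S, B1->F, B3->T, B4->F, B6->E, B5->F, B7->T, B9->S, B8->F, B10->F; hits B1=F, B2=S, B3=T, B4=F, B5=F, B6=E, B7=T, B8=F, B9=S, B10=F
test 2 (g=4, x=5) fires B2->E, B1->F, B3->T, B4->F, B6->S, B5->F, B7->T, B9->E, B8->F, B10->T; hits B1=F, B2=E, B3=T, B4=F, B5=F, B6=S, B7=T, B8=F, B9=E, B10=T
test 3 (g=12, x=12) fires B2->S, B1->F, B3->T, B4->F, B6->E, B5->F, B7->F, B9->S, B8->F, B10->F; hits B1=F, B2=S, B3=T, B4=F, B5=F, B6=E, B7=F, B8=F, B9=S, B10=F
test 4 (g=3, x=7) fires B2->S, B1->F, B3->T, B4->F, B6->S, B5->F, B7->T, B9->S, B8->F, B10->T; hits B1=F, B2=S, B3=T, B4=F, B5=F, B6=S, B7=T, B8=F, B9=S, B10=T
test 5 (g=16, x=6) fires B2->S, B1->F, B3->T, B4->T, B4->F, B6->E, B5->F, B7->F, B9->S, B8->F, B10->T; hits B1=F, B2=S, B3=T, B4=T, B4=F, B5=F, B6=E, B7=F, B8=F, B9=S, B10=T
test 6 (g=15, x=8) fires B2->S, B1->F, B3->T, B4->T, B4->F, B6->E, B5->F, B7->F, B9->S, B8->F, B10->F; hits B1=F, B2=S, B3=T, B4=T, B4=F, B5=F, B6=E, B7=F, B8=F, B9=S, B10=F
test 7 (g=16, x=12) fires B2->S, B1->F, B3->T, B4->T, B4->F, B6->E, B5->F, B7->F, B9->S, B8->F, B10->F; hits B1=F, B2=S, B3=T, B4=T, B4=F, B5=F, B6=E, B7=F, B8=F, B9=S, B10=F
test 8 (g=12, x=5) fires B2->S, B1->F, B3->T, B4->F, B6->S, B5->F, B7->F, B9->S, B8->F, B10->T; hits B1=F, B2=S, B3=T, B4=F, B5=F, B6=S, B7=F, B8=F, B9=S, B10=T
pool-wide coverage (16 outcomes): B1=F, B2=S, B2=E, B3=T, B4=T, B4=F, B5=F, B6=S, B6=E, B7=T, B7=F, B8=F, B9=S, B9=E, B10=T, B10=F
every size-1 subset falls short of the 16 outcomes (best: 11/16)
the canonical winner is {2, 6}: size 2, full 16-outcome coverage, earliest index list among size-2 covers

Answer: 2, 6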